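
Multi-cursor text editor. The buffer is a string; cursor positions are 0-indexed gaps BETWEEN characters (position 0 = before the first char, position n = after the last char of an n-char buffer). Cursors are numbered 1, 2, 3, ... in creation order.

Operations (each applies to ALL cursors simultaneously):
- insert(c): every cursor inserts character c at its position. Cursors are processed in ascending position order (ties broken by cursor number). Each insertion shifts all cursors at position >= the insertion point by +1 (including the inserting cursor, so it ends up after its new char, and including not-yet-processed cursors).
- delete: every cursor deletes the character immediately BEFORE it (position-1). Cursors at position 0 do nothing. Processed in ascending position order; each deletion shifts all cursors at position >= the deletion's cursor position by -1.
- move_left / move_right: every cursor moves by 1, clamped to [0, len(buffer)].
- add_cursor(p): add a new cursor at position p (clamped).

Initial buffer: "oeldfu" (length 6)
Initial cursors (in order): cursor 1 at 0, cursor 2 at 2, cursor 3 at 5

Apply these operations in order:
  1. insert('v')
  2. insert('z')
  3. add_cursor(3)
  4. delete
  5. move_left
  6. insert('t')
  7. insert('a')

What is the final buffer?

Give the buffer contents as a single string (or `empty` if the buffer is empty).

Answer: ttaavetavldftavu

Derivation:
After op 1 (insert('v')): buffer="voevldfvu" (len 9), cursors c1@1 c2@4 c3@8, authorship 1..2...3.
After op 2 (insert('z')): buffer="vzoevzldfvzu" (len 12), cursors c1@2 c2@6 c3@11, authorship 11..22...33.
After op 3 (add_cursor(3)): buffer="vzoevzldfvzu" (len 12), cursors c1@2 c4@3 c2@6 c3@11, authorship 11..22...33.
After op 4 (delete): buffer="vevldfvu" (len 8), cursors c1@1 c4@1 c2@3 c3@7, authorship 1.2...3.
After op 5 (move_left): buffer="vevldfvu" (len 8), cursors c1@0 c4@0 c2@2 c3@6, authorship 1.2...3.
After op 6 (insert('t')): buffer="ttvetvldftvu" (len 12), cursors c1@2 c4@2 c2@5 c3@10, authorship 141.22...33.
After op 7 (insert('a')): buffer="ttaavetavldftavu" (len 16), cursors c1@4 c4@4 c2@8 c3@14, authorship 14141.222...333.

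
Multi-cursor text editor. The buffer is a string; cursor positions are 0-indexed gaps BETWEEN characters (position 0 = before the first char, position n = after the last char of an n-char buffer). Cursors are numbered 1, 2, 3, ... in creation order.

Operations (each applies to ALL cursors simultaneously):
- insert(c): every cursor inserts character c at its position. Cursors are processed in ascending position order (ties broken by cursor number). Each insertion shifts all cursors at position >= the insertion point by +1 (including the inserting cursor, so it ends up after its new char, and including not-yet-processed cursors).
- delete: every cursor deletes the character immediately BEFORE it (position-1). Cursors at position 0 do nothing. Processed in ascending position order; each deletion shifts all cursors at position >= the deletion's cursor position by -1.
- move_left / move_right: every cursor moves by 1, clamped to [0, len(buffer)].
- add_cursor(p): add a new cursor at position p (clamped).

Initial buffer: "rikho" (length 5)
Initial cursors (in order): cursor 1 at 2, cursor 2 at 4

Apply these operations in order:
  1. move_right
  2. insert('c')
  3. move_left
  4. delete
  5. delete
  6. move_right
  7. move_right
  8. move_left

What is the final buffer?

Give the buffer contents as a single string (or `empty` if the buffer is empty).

Answer: rcc

Derivation:
After op 1 (move_right): buffer="rikho" (len 5), cursors c1@3 c2@5, authorship .....
After op 2 (insert('c')): buffer="rikchoc" (len 7), cursors c1@4 c2@7, authorship ...1..2
After op 3 (move_left): buffer="rikchoc" (len 7), cursors c1@3 c2@6, authorship ...1..2
After op 4 (delete): buffer="richc" (len 5), cursors c1@2 c2@4, authorship ..1.2
After op 5 (delete): buffer="rcc" (len 3), cursors c1@1 c2@2, authorship .12
After op 6 (move_right): buffer="rcc" (len 3), cursors c1@2 c2@3, authorship .12
After op 7 (move_right): buffer="rcc" (len 3), cursors c1@3 c2@3, authorship .12
After op 8 (move_left): buffer="rcc" (len 3), cursors c1@2 c2@2, authorship .12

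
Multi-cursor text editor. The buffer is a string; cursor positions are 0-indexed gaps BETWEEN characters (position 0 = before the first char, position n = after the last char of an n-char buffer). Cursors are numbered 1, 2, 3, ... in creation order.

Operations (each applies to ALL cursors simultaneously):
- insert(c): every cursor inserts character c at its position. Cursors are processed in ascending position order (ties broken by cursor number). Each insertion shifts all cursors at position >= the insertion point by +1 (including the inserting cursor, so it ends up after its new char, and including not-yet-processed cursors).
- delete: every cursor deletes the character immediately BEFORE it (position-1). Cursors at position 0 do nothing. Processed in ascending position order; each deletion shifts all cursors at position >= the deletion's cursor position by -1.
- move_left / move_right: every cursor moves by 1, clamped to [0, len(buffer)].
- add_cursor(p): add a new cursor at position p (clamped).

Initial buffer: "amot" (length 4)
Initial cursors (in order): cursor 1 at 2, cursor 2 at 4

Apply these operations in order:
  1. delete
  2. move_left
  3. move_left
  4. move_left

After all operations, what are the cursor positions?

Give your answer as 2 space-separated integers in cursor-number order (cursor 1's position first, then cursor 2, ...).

After op 1 (delete): buffer="ao" (len 2), cursors c1@1 c2@2, authorship ..
After op 2 (move_left): buffer="ao" (len 2), cursors c1@0 c2@1, authorship ..
After op 3 (move_left): buffer="ao" (len 2), cursors c1@0 c2@0, authorship ..
After op 4 (move_left): buffer="ao" (len 2), cursors c1@0 c2@0, authorship ..

Answer: 0 0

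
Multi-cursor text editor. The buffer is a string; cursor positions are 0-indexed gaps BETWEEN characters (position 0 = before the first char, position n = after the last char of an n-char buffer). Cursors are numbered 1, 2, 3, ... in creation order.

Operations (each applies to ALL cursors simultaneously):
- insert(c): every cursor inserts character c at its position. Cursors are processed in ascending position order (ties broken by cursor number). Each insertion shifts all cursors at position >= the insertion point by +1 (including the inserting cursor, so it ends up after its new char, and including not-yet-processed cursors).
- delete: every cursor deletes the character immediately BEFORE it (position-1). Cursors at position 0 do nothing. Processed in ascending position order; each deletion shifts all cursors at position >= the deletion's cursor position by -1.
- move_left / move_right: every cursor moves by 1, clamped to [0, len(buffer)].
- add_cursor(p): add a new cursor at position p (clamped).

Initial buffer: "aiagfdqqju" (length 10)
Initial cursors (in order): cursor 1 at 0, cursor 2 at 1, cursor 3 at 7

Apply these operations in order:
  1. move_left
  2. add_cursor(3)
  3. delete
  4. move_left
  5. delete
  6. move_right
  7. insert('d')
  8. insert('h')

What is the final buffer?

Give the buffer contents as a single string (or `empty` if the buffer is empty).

After op 1 (move_left): buffer="aiagfdqqju" (len 10), cursors c1@0 c2@0 c3@6, authorship ..........
After op 2 (add_cursor(3)): buffer="aiagfdqqju" (len 10), cursors c1@0 c2@0 c4@3 c3@6, authorship ..........
After op 3 (delete): buffer="aigfqqju" (len 8), cursors c1@0 c2@0 c4@2 c3@4, authorship ........
After op 4 (move_left): buffer="aigfqqju" (len 8), cursors c1@0 c2@0 c4@1 c3@3, authorship ........
After op 5 (delete): buffer="ifqqju" (len 6), cursors c1@0 c2@0 c4@0 c3@1, authorship ......
After op 6 (move_right): buffer="ifqqju" (len 6), cursors c1@1 c2@1 c4@1 c3@2, authorship ......
After op 7 (insert('d')): buffer="idddfdqqju" (len 10), cursors c1@4 c2@4 c4@4 c3@6, authorship .124.3....
After op 8 (insert('h')): buffer="idddhhhfdhqqju" (len 14), cursors c1@7 c2@7 c4@7 c3@10, authorship .124124.33....

Answer: idddhhhfdhqqju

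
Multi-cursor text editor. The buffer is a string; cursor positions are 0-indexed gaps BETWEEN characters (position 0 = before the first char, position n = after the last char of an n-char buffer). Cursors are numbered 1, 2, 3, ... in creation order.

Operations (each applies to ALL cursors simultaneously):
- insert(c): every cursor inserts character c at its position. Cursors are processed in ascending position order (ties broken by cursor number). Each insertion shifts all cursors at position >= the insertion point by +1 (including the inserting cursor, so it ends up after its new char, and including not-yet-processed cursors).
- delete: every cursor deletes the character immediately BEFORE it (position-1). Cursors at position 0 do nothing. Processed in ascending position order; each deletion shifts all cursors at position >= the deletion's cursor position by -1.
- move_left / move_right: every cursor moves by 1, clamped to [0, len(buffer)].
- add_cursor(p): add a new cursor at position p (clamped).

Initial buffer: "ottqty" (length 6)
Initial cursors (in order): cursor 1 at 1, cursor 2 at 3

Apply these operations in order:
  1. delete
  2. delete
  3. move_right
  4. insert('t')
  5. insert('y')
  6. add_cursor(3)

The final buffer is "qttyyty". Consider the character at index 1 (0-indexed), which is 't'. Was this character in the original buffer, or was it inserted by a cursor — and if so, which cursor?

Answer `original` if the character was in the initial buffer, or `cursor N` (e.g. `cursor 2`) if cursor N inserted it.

Answer: cursor 1

Derivation:
After op 1 (delete): buffer="tqty" (len 4), cursors c1@0 c2@1, authorship ....
After op 2 (delete): buffer="qty" (len 3), cursors c1@0 c2@0, authorship ...
After op 3 (move_right): buffer="qty" (len 3), cursors c1@1 c2@1, authorship ...
After op 4 (insert('t')): buffer="qttty" (len 5), cursors c1@3 c2@3, authorship .12..
After op 5 (insert('y')): buffer="qttyyty" (len 7), cursors c1@5 c2@5, authorship .1212..
After op 6 (add_cursor(3)): buffer="qttyyty" (len 7), cursors c3@3 c1@5 c2@5, authorship .1212..
Authorship (.=original, N=cursor N): . 1 2 1 2 . .
Index 1: author = 1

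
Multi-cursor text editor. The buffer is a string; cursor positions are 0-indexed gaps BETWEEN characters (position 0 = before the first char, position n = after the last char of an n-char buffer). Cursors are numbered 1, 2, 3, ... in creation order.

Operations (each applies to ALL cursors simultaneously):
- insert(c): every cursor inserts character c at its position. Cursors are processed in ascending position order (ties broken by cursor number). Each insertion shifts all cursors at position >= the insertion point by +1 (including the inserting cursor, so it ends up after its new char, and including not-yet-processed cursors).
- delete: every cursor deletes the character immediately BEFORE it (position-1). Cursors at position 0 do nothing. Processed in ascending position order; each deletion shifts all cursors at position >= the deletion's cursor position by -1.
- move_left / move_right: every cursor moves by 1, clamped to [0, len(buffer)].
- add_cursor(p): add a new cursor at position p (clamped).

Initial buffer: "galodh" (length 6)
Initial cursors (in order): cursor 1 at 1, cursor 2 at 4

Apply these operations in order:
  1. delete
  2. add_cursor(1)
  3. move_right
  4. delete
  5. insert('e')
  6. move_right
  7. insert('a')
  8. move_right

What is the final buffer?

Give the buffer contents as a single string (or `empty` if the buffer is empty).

Answer: eeehaaa

Derivation:
After op 1 (delete): buffer="aldh" (len 4), cursors c1@0 c2@2, authorship ....
After op 2 (add_cursor(1)): buffer="aldh" (len 4), cursors c1@0 c3@1 c2@2, authorship ....
After op 3 (move_right): buffer="aldh" (len 4), cursors c1@1 c3@2 c2@3, authorship ....
After op 4 (delete): buffer="h" (len 1), cursors c1@0 c2@0 c3@0, authorship .
After op 5 (insert('e')): buffer="eeeh" (len 4), cursors c1@3 c2@3 c3@3, authorship 123.
After op 6 (move_right): buffer="eeeh" (len 4), cursors c1@4 c2@4 c3@4, authorship 123.
After op 7 (insert('a')): buffer="eeehaaa" (len 7), cursors c1@7 c2@7 c3@7, authorship 123.123
After op 8 (move_right): buffer="eeehaaa" (len 7), cursors c1@7 c2@7 c3@7, authorship 123.123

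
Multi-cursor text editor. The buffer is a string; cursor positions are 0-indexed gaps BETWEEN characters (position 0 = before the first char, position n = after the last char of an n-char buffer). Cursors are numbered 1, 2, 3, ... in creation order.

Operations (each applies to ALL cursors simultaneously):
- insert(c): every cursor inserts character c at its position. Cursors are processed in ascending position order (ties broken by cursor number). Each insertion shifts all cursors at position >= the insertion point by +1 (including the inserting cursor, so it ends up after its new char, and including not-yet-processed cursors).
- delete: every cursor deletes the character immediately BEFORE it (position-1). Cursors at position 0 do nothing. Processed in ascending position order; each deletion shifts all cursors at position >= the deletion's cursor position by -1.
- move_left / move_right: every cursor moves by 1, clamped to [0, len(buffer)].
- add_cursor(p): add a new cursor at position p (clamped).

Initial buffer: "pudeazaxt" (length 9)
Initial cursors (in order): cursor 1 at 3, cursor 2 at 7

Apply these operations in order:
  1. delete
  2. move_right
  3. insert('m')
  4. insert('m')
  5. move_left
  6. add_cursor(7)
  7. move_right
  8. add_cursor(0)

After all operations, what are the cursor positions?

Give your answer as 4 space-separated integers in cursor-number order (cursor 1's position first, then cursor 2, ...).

Answer: 5 10 8 0

Derivation:
After op 1 (delete): buffer="pueazxt" (len 7), cursors c1@2 c2@5, authorship .......
After op 2 (move_right): buffer="pueazxt" (len 7), cursors c1@3 c2@6, authorship .......
After op 3 (insert('m')): buffer="puemazxmt" (len 9), cursors c1@4 c2@8, authorship ...1...2.
After op 4 (insert('m')): buffer="puemmazxmmt" (len 11), cursors c1@5 c2@10, authorship ...11...22.
After op 5 (move_left): buffer="puemmazxmmt" (len 11), cursors c1@4 c2@9, authorship ...11...22.
After op 6 (add_cursor(7)): buffer="puemmazxmmt" (len 11), cursors c1@4 c3@7 c2@9, authorship ...11...22.
After op 7 (move_right): buffer="puemmazxmmt" (len 11), cursors c1@5 c3@8 c2@10, authorship ...11...22.
After op 8 (add_cursor(0)): buffer="puemmazxmmt" (len 11), cursors c4@0 c1@5 c3@8 c2@10, authorship ...11...22.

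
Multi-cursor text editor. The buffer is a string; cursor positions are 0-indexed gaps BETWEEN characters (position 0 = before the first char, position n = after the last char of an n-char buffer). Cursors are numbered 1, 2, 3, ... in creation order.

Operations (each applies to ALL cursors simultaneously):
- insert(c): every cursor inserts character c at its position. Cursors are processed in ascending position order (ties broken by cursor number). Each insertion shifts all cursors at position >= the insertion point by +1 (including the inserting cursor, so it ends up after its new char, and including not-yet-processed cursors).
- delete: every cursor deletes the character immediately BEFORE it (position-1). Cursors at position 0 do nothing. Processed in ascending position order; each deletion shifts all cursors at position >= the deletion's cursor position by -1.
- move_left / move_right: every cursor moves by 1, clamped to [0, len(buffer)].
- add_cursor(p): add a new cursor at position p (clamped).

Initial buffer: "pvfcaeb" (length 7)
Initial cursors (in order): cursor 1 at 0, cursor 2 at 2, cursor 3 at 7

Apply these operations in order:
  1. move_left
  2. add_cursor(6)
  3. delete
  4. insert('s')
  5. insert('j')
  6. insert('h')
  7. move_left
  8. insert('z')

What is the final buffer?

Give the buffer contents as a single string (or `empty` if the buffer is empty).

Answer: ssjjhzzhvfcssjjhzzhb

Derivation:
After op 1 (move_left): buffer="pvfcaeb" (len 7), cursors c1@0 c2@1 c3@6, authorship .......
After op 2 (add_cursor(6)): buffer="pvfcaeb" (len 7), cursors c1@0 c2@1 c3@6 c4@6, authorship .......
After op 3 (delete): buffer="vfcb" (len 4), cursors c1@0 c2@0 c3@3 c4@3, authorship ....
After op 4 (insert('s')): buffer="ssvfcssb" (len 8), cursors c1@2 c2@2 c3@7 c4@7, authorship 12...34.
After op 5 (insert('j')): buffer="ssjjvfcssjjb" (len 12), cursors c1@4 c2@4 c3@11 c4@11, authorship 1212...3434.
After op 6 (insert('h')): buffer="ssjjhhvfcssjjhhb" (len 16), cursors c1@6 c2@6 c3@15 c4@15, authorship 121212...343434.
After op 7 (move_left): buffer="ssjjhhvfcssjjhhb" (len 16), cursors c1@5 c2@5 c3@14 c4@14, authorship 121212...343434.
After op 8 (insert('z')): buffer="ssjjhzzhvfcssjjhzzhb" (len 20), cursors c1@7 c2@7 c3@18 c4@18, authorship 12121122...34343344.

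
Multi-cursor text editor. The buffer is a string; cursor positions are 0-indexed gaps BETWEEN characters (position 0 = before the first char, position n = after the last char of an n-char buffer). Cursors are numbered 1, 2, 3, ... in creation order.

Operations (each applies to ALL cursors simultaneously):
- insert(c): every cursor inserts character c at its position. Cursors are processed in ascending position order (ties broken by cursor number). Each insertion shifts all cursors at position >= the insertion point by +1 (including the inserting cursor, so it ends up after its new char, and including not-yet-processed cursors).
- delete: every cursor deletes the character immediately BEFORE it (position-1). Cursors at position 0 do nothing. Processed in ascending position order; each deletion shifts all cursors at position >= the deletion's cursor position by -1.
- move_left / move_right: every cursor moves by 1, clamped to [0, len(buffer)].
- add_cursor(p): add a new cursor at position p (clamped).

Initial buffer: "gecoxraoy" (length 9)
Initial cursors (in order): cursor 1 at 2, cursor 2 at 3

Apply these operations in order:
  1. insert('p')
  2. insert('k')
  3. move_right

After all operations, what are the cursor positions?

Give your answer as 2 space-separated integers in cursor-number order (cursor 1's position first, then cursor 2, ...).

After op 1 (insert('p')): buffer="gepcpoxraoy" (len 11), cursors c1@3 c2@5, authorship ..1.2......
After op 2 (insert('k')): buffer="gepkcpkoxraoy" (len 13), cursors c1@4 c2@7, authorship ..11.22......
After op 3 (move_right): buffer="gepkcpkoxraoy" (len 13), cursors c1@5 c2@8, authorship ..11.22......

Answer: 5 8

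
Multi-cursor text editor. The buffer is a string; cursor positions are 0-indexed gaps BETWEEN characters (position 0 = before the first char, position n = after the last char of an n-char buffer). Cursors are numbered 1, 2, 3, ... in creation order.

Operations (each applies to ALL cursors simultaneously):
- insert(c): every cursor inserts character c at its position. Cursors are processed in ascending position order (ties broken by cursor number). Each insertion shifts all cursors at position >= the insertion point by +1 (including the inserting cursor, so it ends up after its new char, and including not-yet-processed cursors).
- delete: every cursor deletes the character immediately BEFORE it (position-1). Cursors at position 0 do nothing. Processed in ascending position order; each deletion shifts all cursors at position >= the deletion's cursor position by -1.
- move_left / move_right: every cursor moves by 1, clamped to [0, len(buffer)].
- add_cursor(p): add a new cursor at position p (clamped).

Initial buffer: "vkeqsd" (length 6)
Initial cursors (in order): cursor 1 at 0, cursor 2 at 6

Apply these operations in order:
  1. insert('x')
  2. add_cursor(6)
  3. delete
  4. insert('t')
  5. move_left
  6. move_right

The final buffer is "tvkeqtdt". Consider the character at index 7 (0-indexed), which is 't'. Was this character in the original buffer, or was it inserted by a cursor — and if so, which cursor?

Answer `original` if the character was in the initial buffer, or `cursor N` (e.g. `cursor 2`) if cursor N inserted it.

After op 1 (insert('x')): buffer="xvkeqsdx" (len 8), cursors c1@1 c2@8, authorship 1......2
After op 2 (add_cursor(6)): buffer="xvkeqsdx" (len 8), cursors c1@1 c3@6 c2@8, authorship 1......2
After op 3 (delete): buffer="vkeqd" (len 5), cursors c1@0 c3@4 c2@5, authorship .....
After op 4 (insert('t')): buffer="tvkeqtdt" (len 8), cursors c1@1 c3@6 c2@8, authorship 1....3.2
After op 5 (move_left): buffer="tvkeqtdt" (len 8), cursors c1@0 c3@5 c2@7, authorship 1....3.2
After op 6 (move_right): buffer="tvkeqtdt" (len 8), cursors c1@1 c3@6 c2@8, authorship 1....3.2
Authorship (.=original, N=cursor N): 1 . . . . 3 . 2
Index 7: author = 2

Answer: cursor 2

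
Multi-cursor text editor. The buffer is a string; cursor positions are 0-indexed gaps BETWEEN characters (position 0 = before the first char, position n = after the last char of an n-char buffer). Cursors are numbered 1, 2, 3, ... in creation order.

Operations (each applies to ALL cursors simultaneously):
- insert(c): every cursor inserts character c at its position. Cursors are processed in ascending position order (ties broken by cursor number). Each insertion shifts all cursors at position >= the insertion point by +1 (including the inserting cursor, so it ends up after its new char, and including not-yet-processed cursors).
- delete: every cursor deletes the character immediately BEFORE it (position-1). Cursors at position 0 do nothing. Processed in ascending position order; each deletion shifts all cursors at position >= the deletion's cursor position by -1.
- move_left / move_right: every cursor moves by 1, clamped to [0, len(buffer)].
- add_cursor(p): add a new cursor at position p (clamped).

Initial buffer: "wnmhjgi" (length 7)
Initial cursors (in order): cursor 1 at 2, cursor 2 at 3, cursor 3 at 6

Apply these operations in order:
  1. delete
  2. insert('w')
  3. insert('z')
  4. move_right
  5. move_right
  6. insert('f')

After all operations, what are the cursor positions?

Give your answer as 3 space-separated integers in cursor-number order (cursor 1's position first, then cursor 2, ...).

Answer: 9 9 13

Derivation:
After op 1 (delete): buffer="whji" (len 4), cursors c1@1 c2@1 c3@3, authorship ....
After op 2 (insert('w')): buffer="wwwhjwi" (len 7), cursors c1@3 c2@3 c3@6, authorship .12..3.
After op 3 (insert('z')): buffer="wwwzzhjwzi" (len 10), cursors c1@5 c2@5 c3@9, authorship .1212..33.
After op 4 (move_right): buffer="wwwzzhjwzi" (len 10), cursors c1@6 c2@6 c3@10, authorship .1212..33.
After op 5 (move_right): buffer="wwwzzhjwzi" (len 10), cursors c1@7 c2@7 c3@10, authorship .1212..33.
After op 6 (insert('f')): buffer="wwwzzhjffwzif" (len 13), cursors c1@9 c2@9 c3@13, authorship .1212..1233.3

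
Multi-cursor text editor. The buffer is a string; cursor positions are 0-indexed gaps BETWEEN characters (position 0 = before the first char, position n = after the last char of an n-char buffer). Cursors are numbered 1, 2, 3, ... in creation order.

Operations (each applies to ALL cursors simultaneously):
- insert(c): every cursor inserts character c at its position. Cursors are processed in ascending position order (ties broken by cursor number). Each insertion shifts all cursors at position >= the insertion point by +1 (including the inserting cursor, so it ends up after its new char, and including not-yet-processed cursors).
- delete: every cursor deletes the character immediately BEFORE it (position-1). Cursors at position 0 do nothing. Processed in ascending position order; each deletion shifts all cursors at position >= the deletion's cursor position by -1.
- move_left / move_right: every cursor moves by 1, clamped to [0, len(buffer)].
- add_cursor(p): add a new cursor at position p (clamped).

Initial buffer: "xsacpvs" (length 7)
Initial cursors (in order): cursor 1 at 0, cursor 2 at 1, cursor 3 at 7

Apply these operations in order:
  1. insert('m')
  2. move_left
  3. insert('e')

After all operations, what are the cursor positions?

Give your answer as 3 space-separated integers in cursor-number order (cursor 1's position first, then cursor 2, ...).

Answer: 1 4 12

Derivation:
After op 1 (insert('m')): buffer="mxmsacpvsm" (len 10), cursors c1@1 c2@3 c3@10, authorship 1.2......3
After op 2 (move_left): buffer="mxmsacpvsm" (len 10), cursors c1@0 c2@2 c3@9, authorship 1.2......3
After op 3 (insert('e')): buffer="emxemsacpvsem" (len 13), cursors c1@1 c2@4 c3@12, authorship 11.22......33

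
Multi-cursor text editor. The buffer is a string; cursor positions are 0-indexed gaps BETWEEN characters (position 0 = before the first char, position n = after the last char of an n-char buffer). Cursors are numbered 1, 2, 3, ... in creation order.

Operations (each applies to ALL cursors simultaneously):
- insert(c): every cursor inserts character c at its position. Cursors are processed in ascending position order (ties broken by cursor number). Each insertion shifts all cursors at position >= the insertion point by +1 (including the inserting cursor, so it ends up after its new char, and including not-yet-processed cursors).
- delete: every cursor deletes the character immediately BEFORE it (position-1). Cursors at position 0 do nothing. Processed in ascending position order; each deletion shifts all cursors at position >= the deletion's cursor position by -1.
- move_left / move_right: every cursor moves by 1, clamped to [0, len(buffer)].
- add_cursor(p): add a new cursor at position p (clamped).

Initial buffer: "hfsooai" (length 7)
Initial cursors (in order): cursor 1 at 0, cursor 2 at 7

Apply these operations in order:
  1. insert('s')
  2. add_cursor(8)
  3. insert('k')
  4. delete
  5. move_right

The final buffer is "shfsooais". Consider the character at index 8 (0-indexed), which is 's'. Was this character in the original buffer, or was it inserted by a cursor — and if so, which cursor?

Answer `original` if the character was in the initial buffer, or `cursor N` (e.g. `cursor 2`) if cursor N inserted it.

After op 1 (insert('s')): buffer="shfsooais" (len 9), cursors c1@1 c2@9, authorship 1.......2
After op 2 (add_cursor(8)): buffer="shfsooais" (len 9), cursors c1@1 c3@8 c2@9, authorship 1.......2
After op 3 (insert('k')): buffer="skhfsooaiksk" (len 12), cursors c1@2 c3@10 c2@12, authorship 11.......322
After op 4 (delete): buffer="shfsooais" (len 9), cursors c1@1 c3@8 c2@9, authorship 1.......2
After op 5 (move_right): buffer="shfsooais" (len 9), cursors c1@2 c2@9 c3@9, authorship 1.......2
Authorship (.=original, N=cursor N): 1 . . . . . . . 2
Index 8: author = 2

Answer: cursor 2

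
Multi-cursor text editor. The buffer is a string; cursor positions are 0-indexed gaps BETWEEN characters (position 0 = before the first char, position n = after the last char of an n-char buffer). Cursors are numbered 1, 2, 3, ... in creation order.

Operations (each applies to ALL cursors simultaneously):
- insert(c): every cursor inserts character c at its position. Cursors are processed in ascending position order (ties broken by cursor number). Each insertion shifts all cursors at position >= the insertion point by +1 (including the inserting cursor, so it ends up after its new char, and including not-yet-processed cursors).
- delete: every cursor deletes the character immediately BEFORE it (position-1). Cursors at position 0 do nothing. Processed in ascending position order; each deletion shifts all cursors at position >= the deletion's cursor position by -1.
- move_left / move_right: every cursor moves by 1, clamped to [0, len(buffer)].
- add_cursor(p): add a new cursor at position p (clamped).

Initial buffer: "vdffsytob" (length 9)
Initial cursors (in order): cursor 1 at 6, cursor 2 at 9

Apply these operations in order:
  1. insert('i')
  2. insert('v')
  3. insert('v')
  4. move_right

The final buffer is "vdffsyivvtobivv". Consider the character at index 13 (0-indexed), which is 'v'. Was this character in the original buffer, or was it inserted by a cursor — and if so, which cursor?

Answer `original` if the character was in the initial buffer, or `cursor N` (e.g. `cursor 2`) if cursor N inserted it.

Answer: cursor 2

Derivation:
After op 1 (insert('i')): buffer="vdffsyitobi" (len 11), cursors c1@7 c2@11, authorship ......1...2
After op 2 (insert('v')): buffer="vdffsyivtobiv" (len 13), cursors c1@8 c2@13, authorship ......11...22
After op 3 (insert('v')): buffer="vdffsyivvtobivv" (len 15), cursors c1@9 c2@15, authorship ......111...222
After op 4 (move_right): buffer="vdffsyivvtobivv" (len 15), cursors c1@10 c2@15, authorship ......111...222
Authorship (.=original, N=cursor N): . . . . . . 1 1 1 . . . 2 2 2
Index 13: author = 2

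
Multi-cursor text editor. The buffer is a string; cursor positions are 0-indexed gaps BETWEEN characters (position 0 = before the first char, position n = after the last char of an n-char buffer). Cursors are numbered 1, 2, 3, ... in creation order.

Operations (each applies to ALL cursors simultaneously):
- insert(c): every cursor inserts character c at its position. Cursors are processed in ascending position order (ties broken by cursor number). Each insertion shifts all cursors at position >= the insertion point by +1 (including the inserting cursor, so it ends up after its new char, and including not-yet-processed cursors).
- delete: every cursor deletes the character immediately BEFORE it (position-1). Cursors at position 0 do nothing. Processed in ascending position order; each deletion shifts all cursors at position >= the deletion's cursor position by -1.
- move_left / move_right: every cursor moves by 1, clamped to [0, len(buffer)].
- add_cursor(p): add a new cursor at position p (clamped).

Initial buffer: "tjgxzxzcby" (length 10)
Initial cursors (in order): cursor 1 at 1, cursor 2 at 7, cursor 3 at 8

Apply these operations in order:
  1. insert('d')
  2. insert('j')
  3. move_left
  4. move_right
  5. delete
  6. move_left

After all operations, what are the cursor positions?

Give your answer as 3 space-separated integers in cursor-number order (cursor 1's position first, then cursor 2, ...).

After op 1 (insert('d')): buffer="tdjgxzxzdcdby" (len 13), cursors c1@2 c2@9 c3@11, authorship .1......2.3..
After op 2 (insert('j')): buffer="tdjjgxzxzdjcdjby" (len 16), cursors c1@3 c2@11 c3@14, authorship .11......22.33..
After op 3 (move_left): buffer="tdjjgxzxzdjcdjby" (len 16), cursors c1@2 c2@10 c3@13, authorship .11......22.33..
After op 4 (move_right): buffer="tdjjgxzxzdjcdjby" (len 16), cursors c1@3 c2@11 c3@14, authorship .11......22.33..
After op 5 (delete): buffer="tdjgxzxzdcdby" (len 13), cursors c1@2 c2@9 c3@11, authorship .1......2.3..
After op 6 (move_left): buffer="tdjgxzxzdcdby" (len 13), cursors c1@1 c2@8 c3@10, authorship .1......2.3..

Answer: 1 8 10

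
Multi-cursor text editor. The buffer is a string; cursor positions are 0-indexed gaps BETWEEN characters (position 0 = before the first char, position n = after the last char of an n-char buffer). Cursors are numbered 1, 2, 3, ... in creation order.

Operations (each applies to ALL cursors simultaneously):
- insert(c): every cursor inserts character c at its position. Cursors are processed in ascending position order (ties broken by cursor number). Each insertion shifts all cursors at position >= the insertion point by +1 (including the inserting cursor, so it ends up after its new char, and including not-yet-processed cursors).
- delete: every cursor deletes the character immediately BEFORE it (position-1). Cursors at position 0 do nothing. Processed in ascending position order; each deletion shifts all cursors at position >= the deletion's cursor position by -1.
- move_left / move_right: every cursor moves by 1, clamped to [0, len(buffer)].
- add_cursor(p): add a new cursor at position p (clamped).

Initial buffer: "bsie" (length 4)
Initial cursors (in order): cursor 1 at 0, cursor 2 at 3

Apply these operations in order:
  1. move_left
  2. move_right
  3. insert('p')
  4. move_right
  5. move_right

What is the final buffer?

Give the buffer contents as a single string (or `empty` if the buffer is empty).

After op 1 (move_left): buffer="bsie" (len 4), cursors c1@0 c2@2, authorship ....
After op 2 (move_right): buffer="bsie" (len 4), cursors c1@1 c2@3, authorship ....
After op 3 (insert('p')): buffer="bpsipe" (len 6), cursors c1@2 c2@5, authorship .1..2.
After op 4 (move_right): buffer="bpsipe" (len 6), cursors c1@3 c2@6, authorship .1..2.
After op 5 (move_right): buffer="bpsipe" (len 6), cursors c1@4 c2@6, authorship .1..2.

Answer: bpsipe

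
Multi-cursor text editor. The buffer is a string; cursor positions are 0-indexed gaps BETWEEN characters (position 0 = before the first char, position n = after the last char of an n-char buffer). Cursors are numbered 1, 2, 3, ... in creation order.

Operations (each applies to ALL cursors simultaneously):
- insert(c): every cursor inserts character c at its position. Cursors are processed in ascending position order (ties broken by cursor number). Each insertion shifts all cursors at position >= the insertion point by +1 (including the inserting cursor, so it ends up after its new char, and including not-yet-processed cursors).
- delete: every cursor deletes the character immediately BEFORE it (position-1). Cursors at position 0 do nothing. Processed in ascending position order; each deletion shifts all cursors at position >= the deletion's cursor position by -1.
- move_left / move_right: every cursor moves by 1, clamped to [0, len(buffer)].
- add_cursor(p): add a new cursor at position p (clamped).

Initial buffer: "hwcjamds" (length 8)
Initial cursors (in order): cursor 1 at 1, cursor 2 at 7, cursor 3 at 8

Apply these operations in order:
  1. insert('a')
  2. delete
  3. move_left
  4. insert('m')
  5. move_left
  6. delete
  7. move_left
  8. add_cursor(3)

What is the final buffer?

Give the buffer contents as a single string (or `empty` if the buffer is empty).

After op 1 (insert('a')): buffer="hawcjamdasa" (len 11), cursors c1@2 c2@9 c3@11, authorship .1......2.3
After op 2 (delete): buffer="hwcjamds" (len 8), cursors c1@1 c2@7 c3@8, authorship ........
After op 3 (move_left): buffer="hwcjamds" (len 8), cursors c1@0 c2@6 c3@7, authorship ........
After op 4 (insert('m')): buffer="mhwcjammdms" (len 11), cursors c1@1 c2@8 c3@10, authorship 1......2.3.
After op 5 (move_left): buffer="mhwcjammdms" (len 11), cursors c1@0 c2@7 c3@9, authorship 1......2.3.
After op 6 (delete): buffer="mhwcjamms" (len 9), cursors c1@0 c2@6 c3@7, authorship 1.....23.
After op 7 (move_left): buffer="mhwcjamms" (len 9), cursors c1@0 c2@5 c3@6, authorship 1.....23.
After op 8 (add_cursor(3)): buffer="mhwcjamms" (len 9), cursors c1@0 c4@3 c2@5 c3@6, authorship 1.....23.

Answer: mhwcjamms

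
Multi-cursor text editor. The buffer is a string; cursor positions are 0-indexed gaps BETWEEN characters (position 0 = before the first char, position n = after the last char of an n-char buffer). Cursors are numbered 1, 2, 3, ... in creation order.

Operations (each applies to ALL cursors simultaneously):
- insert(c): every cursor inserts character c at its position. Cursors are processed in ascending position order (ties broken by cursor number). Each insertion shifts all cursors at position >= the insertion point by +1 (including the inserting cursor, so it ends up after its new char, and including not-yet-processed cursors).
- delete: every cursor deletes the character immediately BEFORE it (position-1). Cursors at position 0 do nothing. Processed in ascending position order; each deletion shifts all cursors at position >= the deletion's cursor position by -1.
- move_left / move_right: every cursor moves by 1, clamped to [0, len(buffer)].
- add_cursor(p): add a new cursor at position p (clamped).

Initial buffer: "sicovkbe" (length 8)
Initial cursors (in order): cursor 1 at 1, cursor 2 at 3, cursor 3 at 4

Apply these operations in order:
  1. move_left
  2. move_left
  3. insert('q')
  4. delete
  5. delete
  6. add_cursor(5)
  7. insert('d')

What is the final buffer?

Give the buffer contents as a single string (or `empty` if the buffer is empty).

After op 1 (move_left): buffer="sicovkbe" (len 8), cursors c1@0 c2@2 c3@3, authorship ........
After op 2 (move_left): buffer="sicovkbe" (len 8), cursors c1@0 c2@1 c3@2, authorship ........
After op 3 (insert('q')): buffer="qsqiqcovkbe" (len 11), cursors c1@1 c2@3 c3@5, authorship 1.2.3......
After op 4 (delete): buffer="sicovkbe" (len 8), cursors c1@0 c2@1 c3@2, authorship ........
After op 5 (delete): buffer="covkbe" (len 6), cursors c1@0 c2@0 c3@0, authorship ......
After op 6 (add_cursor(5)): buffer="covkbe" (len 6), cursors c1@0 c2@0 c3@0 c4@5, authorship ......
After op 7 (insert('d')): buffer="dddcovkbde" (len 10), cursors c1@3 c2@3 c3@3 c4@9, authorship 123.....4.

Answer: dddcovkbde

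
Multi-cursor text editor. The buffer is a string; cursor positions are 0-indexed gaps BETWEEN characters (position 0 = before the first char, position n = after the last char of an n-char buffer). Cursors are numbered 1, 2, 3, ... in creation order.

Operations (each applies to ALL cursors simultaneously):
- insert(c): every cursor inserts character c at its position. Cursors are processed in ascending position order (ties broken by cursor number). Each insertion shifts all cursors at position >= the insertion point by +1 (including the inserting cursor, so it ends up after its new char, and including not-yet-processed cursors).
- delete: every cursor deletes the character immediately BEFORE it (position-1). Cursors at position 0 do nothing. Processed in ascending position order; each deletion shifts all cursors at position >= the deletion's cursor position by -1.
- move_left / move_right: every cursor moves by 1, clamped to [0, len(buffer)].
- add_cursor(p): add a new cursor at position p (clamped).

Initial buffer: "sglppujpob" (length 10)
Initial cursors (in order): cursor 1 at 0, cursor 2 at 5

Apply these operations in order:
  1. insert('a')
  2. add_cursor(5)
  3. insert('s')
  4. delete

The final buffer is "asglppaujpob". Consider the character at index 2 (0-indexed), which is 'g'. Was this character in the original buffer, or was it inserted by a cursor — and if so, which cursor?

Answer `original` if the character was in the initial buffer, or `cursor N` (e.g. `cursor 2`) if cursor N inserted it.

Answer: original

Derivation:
After op 1 (insert('a')): buffer="asglppaujpob" (len 12), cursors c1@1 c2@7, authorship 1.....2.....
After op 2 (add_cursor(5)): buffer="asglppaujpob" (len 12), cursors c1@1 c3@5 c2@7, authorship 1.....2.....
After op 3 (insert('s')): buffer="assglpspasujpob" (len 15), cursors c1@2 c3@7 c2@10, authorship 11....3.22.....
After op 4 (delete): buffer="asglppaujpob" (len 12), cursors c1@1 c3@5 c2@7, authorship 1.....2.....
Authorship (.=original, N=cursor N): 1 . . . . . 2 . . . . .
Index 2: author = original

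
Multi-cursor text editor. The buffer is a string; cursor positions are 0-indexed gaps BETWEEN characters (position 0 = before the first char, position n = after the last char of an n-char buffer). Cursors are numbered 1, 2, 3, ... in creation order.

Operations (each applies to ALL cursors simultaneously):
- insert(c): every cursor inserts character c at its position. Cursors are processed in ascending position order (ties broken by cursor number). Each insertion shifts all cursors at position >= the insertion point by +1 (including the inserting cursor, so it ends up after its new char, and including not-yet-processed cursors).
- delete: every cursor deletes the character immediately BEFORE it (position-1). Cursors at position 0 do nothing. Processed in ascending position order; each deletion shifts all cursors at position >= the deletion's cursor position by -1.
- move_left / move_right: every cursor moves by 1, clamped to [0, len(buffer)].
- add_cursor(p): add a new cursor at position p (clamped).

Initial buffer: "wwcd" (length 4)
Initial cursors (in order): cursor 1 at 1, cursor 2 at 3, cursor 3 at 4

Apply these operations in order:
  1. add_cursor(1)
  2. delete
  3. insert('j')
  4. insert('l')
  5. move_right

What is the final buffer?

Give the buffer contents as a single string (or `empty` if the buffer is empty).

Answer: jjllwjjll

Derivation:
After op 1 (add_cursor(1)): buffer="wwcd" (len 4), cursors c1@1 c4@1 c2@3 c3@4, authorship ....
After op 2 (delete): buffer="w" (len 1), cursors c1@0 c4@0 c2@1 c3@1, authorship .
After op 3 (insert('j')): buffer="jjwjj" (len 5), cursors c1@2 c4@2 c2@5 c3@5, authorship 14.23
After op 4 (insert('l')): buffer="jjllwjjll" (len 9), cursors c1@4 c4@4 c2@9 c3@9, authorship 1414.2323
After op 5 (move_right): buffer="jjllwjjll" (len 9), cursors c1@5 c4@5 c2@9 c3@9, authorship 1414.2323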